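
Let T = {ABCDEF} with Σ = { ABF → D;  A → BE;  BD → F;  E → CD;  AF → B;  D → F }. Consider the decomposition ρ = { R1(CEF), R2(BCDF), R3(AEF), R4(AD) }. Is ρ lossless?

No

Chase test. Columns are ABCDEF; row i has aⱼ where attribute j ∈ Ri, else bᵢⱼ.
Initial tableau (one row per fragment):
  row 1: b11 b12 a3 b14 a5 a6
  row 2: b21 a2 a3 a4 b25 a6
  row 3: a1 b32 b33 b34 a5 a6
  row 4: a1 b42 b43 a4 b45 b46
Rows 3 and 4 agree on A; apply A→BE and equate their BE entries.
Rows 1 and 3 agree on E; apply E→CD and equate their CD entries.
Rows 1 and 4 agree on E; apply E→CD and equate their CD entries.
Rows 1 and 4 agree on D; apply D→F and equate their F entries.
No row becomes fully distinguished — the join is lossy.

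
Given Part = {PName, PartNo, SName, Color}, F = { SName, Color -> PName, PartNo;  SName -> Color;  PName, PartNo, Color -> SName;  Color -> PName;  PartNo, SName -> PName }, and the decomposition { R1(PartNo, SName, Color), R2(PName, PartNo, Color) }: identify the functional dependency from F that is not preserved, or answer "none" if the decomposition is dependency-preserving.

none

SName, Color → PName, PartNo: restricted closure across fragments reaches PName, PartNo.
SName → Color lies within R1.
PName, PartNo, Color → SName: restricted closure across fragments reaches SName.
Color → PName lies within R2.
PartNo, SName → PName: restricted closure across fragments reaches PName.
Every dependency is enforceable on the fragments, so the decomposition is dependency-preserving.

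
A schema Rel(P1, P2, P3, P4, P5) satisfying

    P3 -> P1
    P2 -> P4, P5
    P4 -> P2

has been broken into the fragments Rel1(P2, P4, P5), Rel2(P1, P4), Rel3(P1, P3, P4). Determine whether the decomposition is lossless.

Chase test. Columns are P1, P2, P3, P4, P5; row i has aⱼ where attribute j ∈ Reli, else bᵢⱼ.
Initial tableau (one row per fragment):
  row 1: b11 a2 b13 a4 a5
  row 2: a1 b22 b23 a4 b25
  row 3: a1 b32 a3 a4 b35
Rows 1 and 2 agree on P4; apply P4→P2 and equate their P2 entries.
Rows 1 and 3 agree on P4; apply P4→P2 and equate their P2 entries.
Rows 1 and 2 agree on P2; apply P2→P4, P5 and equate their P4, P5 entries.
Rows 1 and 3 agree on P2; apply P2→P4, P5 and equate their P4, P5 entries.
Row 3 is now all distinguished symbols — the join is lossless.

Yes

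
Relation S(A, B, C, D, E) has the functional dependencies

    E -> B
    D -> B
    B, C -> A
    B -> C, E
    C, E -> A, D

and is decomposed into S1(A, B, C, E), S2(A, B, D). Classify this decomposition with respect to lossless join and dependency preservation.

Lossless test: (A, B)⁺ = {A, B, C, D, E}, which contains all of one fragment — lossless.
Dependency preservation: C, E → A, D is not contained in any single fragment, but the restricted closure of its left-hand side across the fragments still reaches the right-hand side; the remaining FDs each lie inside some fragment. All dependencies are preserved.

lossless and dependency-preserving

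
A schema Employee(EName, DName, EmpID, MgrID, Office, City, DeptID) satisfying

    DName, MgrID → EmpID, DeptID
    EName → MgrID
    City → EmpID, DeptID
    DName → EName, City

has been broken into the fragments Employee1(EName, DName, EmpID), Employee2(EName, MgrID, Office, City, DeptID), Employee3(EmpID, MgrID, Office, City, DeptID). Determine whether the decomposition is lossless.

Chase test. Columns are EName, DName, EmpID, MgrID, Office, City, DeptID; row i has aⱼ where attribute j ∈ Employeei, else bᵢⱼ.
Initial tableau (one row per fragment):
  row 1: a1 a2 a3 b14 b15 b16 b17
  row 2: a1 b22 b23 a4 a5 a6 a7
  row 3: b31 b32 a3 a4 a5 a6 a7
Rows 1 and 2 agree on EName; apply EName→MgrID and equate their MgrID entries.
Rows 2 and 3 agree on City; apply City→EmpID, DeptID and equate their EmpID, DeptID entries.
No row becomes fully distinguished — the join is lossy.

No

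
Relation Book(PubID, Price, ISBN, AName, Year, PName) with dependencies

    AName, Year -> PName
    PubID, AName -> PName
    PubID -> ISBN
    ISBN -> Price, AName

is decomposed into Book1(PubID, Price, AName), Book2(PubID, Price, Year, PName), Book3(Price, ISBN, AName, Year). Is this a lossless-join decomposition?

Chase test. Columns are PubID, Price, ISBN, AName, Year, PName; row i has aⱼ where attribute j ∈ Booki, else bᵢⱼ.
Initial tableau (one row per fragment):
  row 1: a1 a2 b13 a4 b15 b16
  row 2: a1 a2 b23 b24 a5 a6
  row 3: b31 a2 a3 a4 a5 b36
Rows 1 and 2 agree on PubID; apply PubID→ISBN and equate their ISBN entries.
Rows 1 and 2 agree on ISBN; apply ISBN→Price, AName and equate their Price, AName entries.
Rows 2 and 3 agree on AName, Year; apply AName, Year→PName and equate their PName entries.
Rows 1 and 2 agree on PubID, AName; apply PubID, AName→PName and equate their PName entries.
No row becomes fully distinguished — the join is lossy.

No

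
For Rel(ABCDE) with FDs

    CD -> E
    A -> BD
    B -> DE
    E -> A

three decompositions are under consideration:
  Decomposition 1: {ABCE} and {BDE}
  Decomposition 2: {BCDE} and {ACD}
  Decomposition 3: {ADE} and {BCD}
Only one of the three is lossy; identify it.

Decomposition 1: common = {BE}, closure = {ABDE} → lossless.
Decomposition 2: common = {CD}, closure = {ABCDE} → lossless.
Decomposition 3: common = {D}, closure = {D} → lossy.

Decomposition 3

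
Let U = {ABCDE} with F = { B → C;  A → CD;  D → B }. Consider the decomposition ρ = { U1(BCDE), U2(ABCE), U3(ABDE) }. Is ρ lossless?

Chase test. Columns are ABCDE; row i has aⱼ where attribute j ∈ Ui, else bᵢⱼ.
Initial tableau (one row per fragment):
  row 1: b11 a2 a3 a4 a5
  row 2: a1 a2 a3 b24 a5
  row 3: a1 a2 b33 a4 a5
Rows 1 and 3 agree on B; apply B→C and equate their C entries.
Rows 2 and 3 agree on A; apply A→CD and equate their CD entries.
Row 2 is now all distinguished symbols — the join is lossless.

Yes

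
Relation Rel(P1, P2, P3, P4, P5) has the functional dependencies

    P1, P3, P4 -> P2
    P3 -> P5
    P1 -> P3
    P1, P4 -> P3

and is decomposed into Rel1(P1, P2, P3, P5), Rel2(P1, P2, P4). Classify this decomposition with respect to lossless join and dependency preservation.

Lossless test: (P1, P2)⁺ = {P1, P2, P3, P5}, which contains all of one fragment — lossless.
Dependency preservation: P1, P3, P4 → P2; P1, P4 → P3 are not contained in any single fragment, but the restricted closure of each left-hand side across the fragments still reaches the right-hand side; the remaining FDs each lie inside some fragment. All dependencies are preserved.

lossless and dependency-preserving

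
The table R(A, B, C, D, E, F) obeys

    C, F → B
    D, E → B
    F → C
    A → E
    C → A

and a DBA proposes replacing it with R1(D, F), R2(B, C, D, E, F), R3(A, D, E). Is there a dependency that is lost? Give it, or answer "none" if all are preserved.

C → A

Check C → A: no single fragment contains all of {A, C}, and the restricted closure of {C} across the fragments never reaches {A}.
C, F → B is preserved.
D, E → B is preserved.
F → C is preserved.
A → E is preserved.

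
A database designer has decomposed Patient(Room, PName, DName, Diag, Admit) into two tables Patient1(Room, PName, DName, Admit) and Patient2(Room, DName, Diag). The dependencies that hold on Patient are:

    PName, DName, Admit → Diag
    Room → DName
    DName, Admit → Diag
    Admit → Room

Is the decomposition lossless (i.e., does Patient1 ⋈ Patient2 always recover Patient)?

Common attributes: Patient1 ∩ Patient2 = {Room, DName}.
No dependency enlarges {Room, DName}, so (Room, DName)⁺ = {Room, DName}.
The closure contains neither all of Patient1 = {Room, PName, DName, Admit} nor all of Patient2 = {Room, DName, Diag}, so the common attributes are not a superkey of either fragment. The join is lossy.

No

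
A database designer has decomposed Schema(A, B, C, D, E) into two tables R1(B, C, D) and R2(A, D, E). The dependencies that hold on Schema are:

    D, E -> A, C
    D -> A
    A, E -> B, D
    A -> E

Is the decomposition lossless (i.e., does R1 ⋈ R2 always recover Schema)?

Common attributes: R1 ∩ R2 = {D}.
Closure of {D}: D → A applies, adding A; A → E applies, adding E; D, E → A, C applies, adding C; A, E → B, D applies, adding B. So (D)⁺ = {A, B, C, D, E}.
This closure contains every attribute of R1, so R1 ∩ R2 → R1. The join is lossless.

Yes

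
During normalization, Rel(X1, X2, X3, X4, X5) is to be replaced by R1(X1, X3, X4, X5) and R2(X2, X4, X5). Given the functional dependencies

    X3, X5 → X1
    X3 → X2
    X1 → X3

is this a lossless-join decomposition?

No

Common attributes: R1 ∩ R2 = {X4, X5}.
No dependency enlarges {X4, X5}, so (X4, X5)⁺ = {X4, X5}.
The closure contains neither all of R1 = {X1, X3, X4, X5} nor all of R2 = {X2, X4, X5}, so the common attributes are not a superkey of either fragment. The join is lossy.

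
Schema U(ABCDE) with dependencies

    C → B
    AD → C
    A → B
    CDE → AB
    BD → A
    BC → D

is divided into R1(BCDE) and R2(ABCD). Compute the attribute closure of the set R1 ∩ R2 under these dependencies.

R1 ∩ R2 = {BCD}.
BD → A applies, adding A
Closure: {ABCD}.

ABCD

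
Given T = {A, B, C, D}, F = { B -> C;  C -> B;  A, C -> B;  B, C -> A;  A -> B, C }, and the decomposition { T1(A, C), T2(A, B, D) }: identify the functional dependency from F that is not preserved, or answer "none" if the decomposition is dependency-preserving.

none

B → C: restricted closure across fragments reaches C.
C → B: restricted closure across fragments reaches B.
A, C → B: restricted closure across fragments reaches B.
B, C → A: restricted closure across fragments reaches A.
A → B, C: restricted closure across fragments reaches B, C.
Every dependency is enforceable on the fragments, so the decomposition is dependency-preserving.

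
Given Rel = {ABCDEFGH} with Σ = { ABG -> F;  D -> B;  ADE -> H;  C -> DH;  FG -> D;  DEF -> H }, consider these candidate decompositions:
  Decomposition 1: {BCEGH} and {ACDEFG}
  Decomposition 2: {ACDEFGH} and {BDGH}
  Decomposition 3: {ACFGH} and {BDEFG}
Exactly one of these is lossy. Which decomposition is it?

Decomposition 3

Decomposition 1: common = {CEG}, closure = {BCDEGH} → lossless.
Decomposition 2: common = {DGH}, closure = {BDGH} → lossless.
Decomposition 3: common = {FG}, closure = {BDFG} → lossy.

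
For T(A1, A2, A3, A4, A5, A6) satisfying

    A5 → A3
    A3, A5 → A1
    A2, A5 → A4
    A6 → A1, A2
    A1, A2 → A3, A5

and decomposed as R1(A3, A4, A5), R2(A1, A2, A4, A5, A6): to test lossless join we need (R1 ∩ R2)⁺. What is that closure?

A1, A3, A4, A5

R1 ∩ R2 = {A4, A5}.
A5 → A3 applies, adding A3
A3, A5 → A1 applies, adding A1
Closure: {A1, A3, A4, A5}.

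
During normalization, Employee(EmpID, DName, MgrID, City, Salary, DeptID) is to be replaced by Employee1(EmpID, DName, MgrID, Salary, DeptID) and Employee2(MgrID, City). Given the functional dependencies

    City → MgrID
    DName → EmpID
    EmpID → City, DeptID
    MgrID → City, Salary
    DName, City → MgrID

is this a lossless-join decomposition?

Yes

Common attributes: Employee1 ∩ Employee2 = {MgrID}.
Closure of {MgrID}: MgrID → City, Salary applies, adding City, Salary. So (MgrID)⁺ = {MgrID, City, Salary}.
This closure contains every attribute of Employee2, so Employee1 ∩ Employee2 → Employee2. The join is lossless.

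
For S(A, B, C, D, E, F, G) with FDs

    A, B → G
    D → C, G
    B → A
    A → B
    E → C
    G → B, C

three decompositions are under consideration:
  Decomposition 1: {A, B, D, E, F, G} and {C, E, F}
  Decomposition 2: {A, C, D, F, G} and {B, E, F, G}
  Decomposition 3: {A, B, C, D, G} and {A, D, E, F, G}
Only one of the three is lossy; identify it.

Decomposition 1: common = {E, F}, closure = {C, E, F} → lossless.
Decomposition 2: common = {F, G}, closure = {A, B, C, F, G} → lossy.
Decomposition 3: common = {A, D, G}, closure = {A, B, C, D, G} → lossless.

Decomposition 2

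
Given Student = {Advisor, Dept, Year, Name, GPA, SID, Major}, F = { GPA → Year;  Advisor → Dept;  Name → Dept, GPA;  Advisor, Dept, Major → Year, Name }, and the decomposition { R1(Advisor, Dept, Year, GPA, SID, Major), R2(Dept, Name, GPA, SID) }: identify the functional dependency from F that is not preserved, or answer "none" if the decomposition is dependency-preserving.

Advisor, Dept, Major → Year, Name

Check Advisor, Dept, Major → Year, Name: no single fragment contains all of {Advisor, Dept, Year, Name, Major}, and the restricted closure of {Advisor, Dept, Major} across the fragments never reaches {Year, Name}.
GPA → Year is preserved.
Advisor → Dept is preserved.
Name → Dept, GPA is preserved.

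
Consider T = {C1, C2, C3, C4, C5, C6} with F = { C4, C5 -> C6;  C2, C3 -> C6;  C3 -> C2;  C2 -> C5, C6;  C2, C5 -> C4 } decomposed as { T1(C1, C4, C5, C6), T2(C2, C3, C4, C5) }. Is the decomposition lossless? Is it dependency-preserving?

lossy but dependency-preserving

Lossless test: (C4, C5)⁺ = {C4, C5, C6}, which is a superkey of neither fragment — lossy.
Dependency preservation: C2, C3 → C6; C2 → C5, C6 are not contained in any single fragment, but the restricted closure of each left-hand side across the fragments still reaches the right-hand side; the remaining FDs each lie inside some fragment. All dependencies are preserved.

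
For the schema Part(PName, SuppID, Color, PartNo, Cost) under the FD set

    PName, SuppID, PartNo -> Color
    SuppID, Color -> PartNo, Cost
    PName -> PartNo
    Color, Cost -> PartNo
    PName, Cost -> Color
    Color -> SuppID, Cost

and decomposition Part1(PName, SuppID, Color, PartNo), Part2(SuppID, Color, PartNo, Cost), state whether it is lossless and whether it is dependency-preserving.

Lossless test: (SuppID, Color, PartNo)⁺ = {SuppID, Color, PartNo, Cost}, which contains all of one fragment — lossless.
Dependency preservation: the restricted closure of {PName, Cost} across the fragments never reaches {Color}, so PName, Cost → Color cannot be enforced without a join — not preserved.

lossless but not dependency-preserving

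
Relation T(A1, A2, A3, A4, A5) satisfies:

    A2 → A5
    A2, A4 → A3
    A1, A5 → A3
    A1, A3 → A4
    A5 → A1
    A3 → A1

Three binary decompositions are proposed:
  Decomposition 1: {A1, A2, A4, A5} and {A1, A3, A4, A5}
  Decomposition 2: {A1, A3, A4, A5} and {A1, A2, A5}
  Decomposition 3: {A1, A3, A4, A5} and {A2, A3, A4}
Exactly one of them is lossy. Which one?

Decomposition 1: common = {A1, A4, A5}, closure = {A1, A3, A4, A5} → lossless.
Decomposition 2: common = {A1, A5}, closure = {A1, A3, A4, A5} → lossless.
Decomposition 3: common = {A3, A4}, closure = {A1, A3, A4} → lossy.

Decomposition 3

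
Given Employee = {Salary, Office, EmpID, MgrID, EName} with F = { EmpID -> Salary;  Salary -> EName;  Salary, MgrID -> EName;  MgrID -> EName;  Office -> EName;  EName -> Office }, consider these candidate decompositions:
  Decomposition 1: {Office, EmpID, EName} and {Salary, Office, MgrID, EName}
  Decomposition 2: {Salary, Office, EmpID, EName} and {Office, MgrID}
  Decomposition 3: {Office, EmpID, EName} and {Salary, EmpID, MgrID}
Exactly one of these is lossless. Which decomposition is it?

Decomposition 3

Decomposition 1: common = {Office, EName}, closure = {Office, EName} → lossy.
Decomposition 2: common = {Office}, closure = {Office, EName} → lossy.
Decomposition 3: common = {EmpID}, closure = {Salary, Office, EmpID, EName} → lossless.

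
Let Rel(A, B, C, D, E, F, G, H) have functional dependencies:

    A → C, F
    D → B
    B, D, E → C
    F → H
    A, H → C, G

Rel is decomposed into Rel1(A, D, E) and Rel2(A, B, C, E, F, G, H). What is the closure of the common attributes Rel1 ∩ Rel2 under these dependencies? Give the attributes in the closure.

A, C, E, F, G, H

Rel1 ∩ Rel2 = {A, E}.
A → C, F applies, adding C, F
F → H applies, adding H
A, H → C, G applies, adding G
Closure: {A, C, E, F, G, H}.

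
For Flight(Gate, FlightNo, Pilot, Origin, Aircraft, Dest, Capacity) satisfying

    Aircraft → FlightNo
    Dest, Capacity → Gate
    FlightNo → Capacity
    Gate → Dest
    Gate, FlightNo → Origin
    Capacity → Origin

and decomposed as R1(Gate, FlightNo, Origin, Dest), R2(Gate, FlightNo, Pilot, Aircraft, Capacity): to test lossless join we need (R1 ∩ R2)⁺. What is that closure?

R1 ∩ R2 = {Gate, FlightNo}.
FlightNo → Capacity applies, adding Capacity
Gate → Dest applies, adding Dest
Gate, FlightNo → Origin applies, adding Origin
Closure: {Gate, FlightNo, Origin, Dest, Capacity}.

Gate, FlightNo, Origin, Dest, Capacity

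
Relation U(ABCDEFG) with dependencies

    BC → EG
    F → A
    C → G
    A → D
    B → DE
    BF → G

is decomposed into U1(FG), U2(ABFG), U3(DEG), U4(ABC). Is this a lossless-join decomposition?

No

Chase test. Columns are ABCDEFG; row i has aⱼ where attribute j ∈ Ui, else bᵢⱼ.
Initial tableau (one row per fragment):
  row 1: b11 b12 b13 b14 b15 a6 a7
  row 2: a1 a2 b23 b24 b25 a6 a7
  row 3: b31 b32 b33 a4 a5 b36 a7
  row 4: a1 a2 a3 b44 b45 b46 b47
Rows 1 and 2 agree on F; apply F→A and equate their A entries.
Rows 1 and 2 agree on A; apply A→D and equate their D entries.
Rows 1 and 4 agree on A; apply A→D and equate their D entries.
Rows 2 and 4 agree on B; apply B→DE and equate their DE entries.
No row becomes fully distinguished — the join is lossy.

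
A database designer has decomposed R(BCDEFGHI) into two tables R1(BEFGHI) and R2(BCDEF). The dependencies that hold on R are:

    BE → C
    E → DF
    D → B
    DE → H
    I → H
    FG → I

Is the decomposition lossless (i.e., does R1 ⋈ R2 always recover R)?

Common attributes: R1 ∩ R2 = {BEF}.
Closure of {BEF}: BE → C applies, adding C; E → DF applies, adding D; DE → H applies, adding H. So (BEF)⁺ = {BCDEFH}.
This closure contains every attribute of R2, so R1 ∩ R2 → R2. The join is lossless.

Yes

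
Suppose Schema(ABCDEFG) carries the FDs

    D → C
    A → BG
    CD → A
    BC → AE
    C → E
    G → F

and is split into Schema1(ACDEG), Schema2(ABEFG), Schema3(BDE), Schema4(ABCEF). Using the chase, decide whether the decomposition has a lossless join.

Yes

Chase test. Columns are ABCDEFG; row i has aⱼ where attribute j ∈ Schemai, else bᵢⱼ.
Initial tableau (one row per fragment):
  row 1: a1 b12 a3 a4 a5 b16 a7
  row 2: a1 a2 b23 b24 a5 a6 a7
  row 3: b31 a2 b33 a4 a5 b36 b37
  row 4: a1 a2 a3 b44 a5 a6 b47
Rows 1 and 3 agree on D; apply D→C and equate their C entries.
Rows 1 and 2 agree on A; apply A→BG and equate their BG entries.
Rows 1 and 4 agree on A; apply A→BG and equate their BG entries.
Rows 1 and 3 agree on CD; apply CD→A and equate their A entries.
Rows 1 and 2 agree on G; apply G→F and equate their F entries.
Rows 1 and 3 agree on A; apply A→BG and equate their BG entries.
Rows 1 and 3 agree on G; apply G→F and equate their F entries.
Row 1 is now all distinguished symbols — the join is lossless.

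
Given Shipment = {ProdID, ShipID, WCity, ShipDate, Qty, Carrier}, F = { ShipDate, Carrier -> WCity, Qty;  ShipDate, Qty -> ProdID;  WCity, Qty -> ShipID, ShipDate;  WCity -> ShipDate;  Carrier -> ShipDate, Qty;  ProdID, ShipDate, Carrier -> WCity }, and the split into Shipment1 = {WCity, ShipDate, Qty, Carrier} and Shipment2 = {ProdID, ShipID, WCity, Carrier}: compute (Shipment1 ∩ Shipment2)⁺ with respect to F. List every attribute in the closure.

ProdID, ShipID, WCity, ShipDate, Qty, Carrier

Shipment1 ∩ Shipment2 = {WCity, Carrier}.
WCity → ShipDate applies, adding ShipDate
Carrier → ShipDate, Qty applies, adding Qty
ShipDate, Qty → ProdID applies, adding ProdID
WCity, Qty → ShipID, ShipDate applies, adding ShipID
Closure: {ProdID, ShipID, WCity, ShipDate, Qty, Carrier}.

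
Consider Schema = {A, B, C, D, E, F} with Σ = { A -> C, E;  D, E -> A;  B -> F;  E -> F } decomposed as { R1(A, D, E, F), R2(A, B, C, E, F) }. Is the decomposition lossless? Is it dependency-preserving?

Lossless test: (A, E, F)⁺ = {A, C, E, F}, which is a superkey of neither fragment — lossy.
Dependency preservation: every FD's attributes lie within a single fragment, so each can be enforced locally — preserved.

lossy but dependency-preserving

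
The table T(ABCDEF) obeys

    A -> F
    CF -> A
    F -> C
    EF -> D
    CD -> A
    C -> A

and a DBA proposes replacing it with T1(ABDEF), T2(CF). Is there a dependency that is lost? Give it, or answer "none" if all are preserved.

none

A → F lies within T1.
CF → A: restricted closure across fragments reaches A.
F → C lies within T2.
EF → D lies within T1.
CD → A: restricted closure across fragments reaches A.
C → A: restricted closure across fragments reaches A.
Every dependency is enforceable on the fragments, so the decomposition is dependency-preserving.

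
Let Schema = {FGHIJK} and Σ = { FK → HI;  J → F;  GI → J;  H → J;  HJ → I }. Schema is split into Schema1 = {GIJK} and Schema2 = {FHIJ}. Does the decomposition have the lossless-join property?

Common attributes: Schema1 ∩ Schema2 = {IJ}.
Closure of {IJ}: J → F applies, adding F. So (IJ)⁺ = {FIJ}.
The closure contains neither all of Schema1 = {GIJK} nor all of Schema2 = {FHIJ}, so the common attributes are not a superkey of either fragment. The join is lossy.

No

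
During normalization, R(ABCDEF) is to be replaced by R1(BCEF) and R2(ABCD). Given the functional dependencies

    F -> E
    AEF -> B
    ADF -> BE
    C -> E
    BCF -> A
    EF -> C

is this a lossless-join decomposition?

No

Common attributes: R1 ∩ R2 = {BC}.
Closure of {BC}: C → E applies, adding E. So (BC)⁺ = {BCE}.
The closure contains neither all of R1 = {BCEF} nor all of R2 = {ABCD}, so the common attributes are not a superkey of either fragment. The join is lossy.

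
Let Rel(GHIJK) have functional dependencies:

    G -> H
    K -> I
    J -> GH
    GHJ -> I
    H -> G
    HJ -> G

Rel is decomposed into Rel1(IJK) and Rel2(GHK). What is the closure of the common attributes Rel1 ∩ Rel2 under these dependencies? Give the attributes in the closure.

Rel1 ∩ Rel2 = {K}.
K → I applies, adding I
Closure: {IK}.

IK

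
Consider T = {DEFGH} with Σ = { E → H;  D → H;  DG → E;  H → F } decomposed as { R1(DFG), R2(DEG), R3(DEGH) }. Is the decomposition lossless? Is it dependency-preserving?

lossless but not dependency-preserving

Lossless test (chase): Rows 2 and 3 agree on E; apply E→H and equate their H entries. Rows 1 and 2 agree on D; apply D→H and equate their H entries. Rows 1 and 2 agree on DG; apply DG→E and equate their E entries. Rows 1 and 2 agree on H; apply H→F and equate their F entries. Rows 1 and 3 agree on H; apply H→F and equate their F entries. Row 1 is now all distinguished symbols — the join is lossless.
Dependency preservation: the restricted closure of {H} across the fragments never reaches {F}, so H → F cannot be enforced without a join — not preserved.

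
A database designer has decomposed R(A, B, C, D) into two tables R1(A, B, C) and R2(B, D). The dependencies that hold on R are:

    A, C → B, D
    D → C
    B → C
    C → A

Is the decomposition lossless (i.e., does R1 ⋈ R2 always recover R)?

Yes

Common attributes: R1 ∩ R2 = {B}.
Closure of {B}: B → C applies, adding C; C → A applies, adding A; A, C → B, D applies, adding D. So (B)⁺ = {A, B, C, D}.
This closure contains every attribute of R1, so R1 ∩ R2 → R1. The join is lossless.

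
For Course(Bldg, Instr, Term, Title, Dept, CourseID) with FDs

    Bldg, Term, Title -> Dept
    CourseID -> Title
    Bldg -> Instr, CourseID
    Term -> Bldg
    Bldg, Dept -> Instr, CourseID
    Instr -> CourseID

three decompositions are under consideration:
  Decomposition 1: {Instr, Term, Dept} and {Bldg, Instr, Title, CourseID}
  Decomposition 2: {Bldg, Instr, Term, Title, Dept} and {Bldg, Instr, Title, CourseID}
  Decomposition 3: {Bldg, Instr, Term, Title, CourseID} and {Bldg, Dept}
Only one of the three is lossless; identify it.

Decomposition 2

Decomposition 1: common = {Instr}, closure = {Instr, Title, CourseID} → lossy.
Decomposition 2: common = {Bldg, Instr, Title}, closure = {Bldg, Instr, Title, CourseID} → lossless.
Decomposition 3: common = {Bldg}, closure = {Bldg, Instr, Title, CourseID} → lossy.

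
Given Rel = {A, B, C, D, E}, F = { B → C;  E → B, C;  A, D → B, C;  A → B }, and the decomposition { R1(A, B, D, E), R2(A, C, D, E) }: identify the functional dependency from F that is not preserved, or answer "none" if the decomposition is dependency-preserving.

B → C

Check B → C: no single fragment contains all of {B, C}, and the restricted closure of {B} across the fragments never reaches {C}.
E → B, C is preserved.
A, D → B, C is preserved.
A → B is preserved.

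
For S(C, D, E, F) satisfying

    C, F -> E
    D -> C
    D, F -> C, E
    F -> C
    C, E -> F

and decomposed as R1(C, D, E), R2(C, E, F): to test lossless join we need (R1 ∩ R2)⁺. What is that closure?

C, E, F

R1 ∩ R2 = {C, E}.
C, E → F applies, adding F
Closure: {C, E, F}.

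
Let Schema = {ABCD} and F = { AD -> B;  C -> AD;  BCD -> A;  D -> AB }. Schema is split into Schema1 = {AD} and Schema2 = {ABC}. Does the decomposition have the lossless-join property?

No

Common attributes: Schema1 ∩ Schema2 = {A}.
No dependency enlarges {A}, so (A)⁺ = {A}.
The closure contains neither all of Schema1 = {AD} nor all of Schema2 = {ABC}, so the common attributes are not a superkey of either fragment. The join is lossy.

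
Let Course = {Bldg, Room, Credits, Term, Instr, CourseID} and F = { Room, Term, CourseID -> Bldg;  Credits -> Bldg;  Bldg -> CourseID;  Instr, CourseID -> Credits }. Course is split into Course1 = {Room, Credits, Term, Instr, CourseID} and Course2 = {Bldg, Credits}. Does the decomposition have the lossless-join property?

Yes

Common attributes: Course1 ∩ Course2 = {Credits}.
Closure of {Credits}: Credits → Bldg applies, adding Bldg; Bldg → CourseID applies, adding CourseID. So (Credits)⁺ = {Bldg, Credits, CourseID}.
This closure contains every attribute of Course2, so Course1 ∩ Course2 → Course2. The join is lossless.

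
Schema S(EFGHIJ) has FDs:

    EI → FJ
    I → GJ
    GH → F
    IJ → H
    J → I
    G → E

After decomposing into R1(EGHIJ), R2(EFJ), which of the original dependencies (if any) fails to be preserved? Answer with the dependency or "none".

Check GH → F: no single fragment contains all of {FGH}, and the restricted closure of {GH} across the fragments never reaches {F}.
EI → FJ is preserved.
I → GJ is preserved.
IJ → H is preserved.
J → I is preserved.
G → E is preserved.

GH → F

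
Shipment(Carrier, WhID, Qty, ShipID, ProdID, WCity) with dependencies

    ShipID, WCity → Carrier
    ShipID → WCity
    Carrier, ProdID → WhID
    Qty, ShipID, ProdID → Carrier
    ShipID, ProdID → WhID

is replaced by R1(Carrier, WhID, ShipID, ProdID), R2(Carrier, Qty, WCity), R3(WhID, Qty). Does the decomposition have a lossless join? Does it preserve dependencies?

lossy and not dependency-preserving

Lossless test (chase): applying each FD to every pair of rows produces no changes in the tableau, so no row becomes fully distinguished — the join is lossy.
Dependency preservation: the restricted closure of {ShipID} across the fragments never reaches {WCity}, so ShipID → WCity cannot be enforced without a join — not preserved.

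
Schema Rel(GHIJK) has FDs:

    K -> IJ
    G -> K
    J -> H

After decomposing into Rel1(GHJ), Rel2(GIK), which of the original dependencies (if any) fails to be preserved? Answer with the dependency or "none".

Check K → IJ: no single fragment contains all of {IJK}, and the restricted closure of {K} across the fragments never reaches {IJ}.
G → K is preserved.
J → H is preserved.

K -> IJ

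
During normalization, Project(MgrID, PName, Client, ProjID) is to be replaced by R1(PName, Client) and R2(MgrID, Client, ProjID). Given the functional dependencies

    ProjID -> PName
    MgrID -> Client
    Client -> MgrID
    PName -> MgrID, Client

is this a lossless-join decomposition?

Common attributes: R1 ∩ R2 = {Client}.
Closure of {Client}: Client → MgrID applies, adding MgrID. So (Client)⁺ = {MgrID, Client}.
The closure contains neither all of R1 = {PName, Client} nor all of R2 = {MgrID, Client, ProjID}, so the common attributes are not a superkey of either fragment. The join is lossy.

No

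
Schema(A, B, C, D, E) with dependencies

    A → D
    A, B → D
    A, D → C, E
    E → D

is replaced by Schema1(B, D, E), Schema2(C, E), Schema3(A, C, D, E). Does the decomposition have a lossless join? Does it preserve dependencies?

lossy but dependency-preserving

Lossless test (chase): Rows 1 and 2 agree on E; apply E→D and equate their D entries. No row becomes fully distinguished — the join is lossy.
Dependency preservation: A, B → D is not contained in any single fragment, but the restricted closure of its left-hand side across the fragments still reaches the right-hand side; the remaining FDs each lie inside some fragment. All dependencies are preserved.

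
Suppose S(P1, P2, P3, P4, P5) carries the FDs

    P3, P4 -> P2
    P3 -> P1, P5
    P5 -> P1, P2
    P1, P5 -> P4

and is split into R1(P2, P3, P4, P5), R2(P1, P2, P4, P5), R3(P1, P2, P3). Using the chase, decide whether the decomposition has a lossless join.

Yes

Chase test. Columns are P1, P2, P3, P4, P5; row i has aⱼ where attribute j ∈ Ri, else bᵢⱼ.
Initial tableau (one row per fragment):
  row 1: b11 a2 a3 a4 a5
  row 2: a1 a2 b23 a4 a5
  row 3: a1 a2 a3 b34 b35
Rows 1 and 3 agree on P3; apply P3→P1, P5 and equate their P1, P5 entries.
Rows 1 and 3 agree on P1, P5; apply P1, P5→P4 and equate their P4 entries.
Row 1 is now all distinguished symbols — the join is lossless.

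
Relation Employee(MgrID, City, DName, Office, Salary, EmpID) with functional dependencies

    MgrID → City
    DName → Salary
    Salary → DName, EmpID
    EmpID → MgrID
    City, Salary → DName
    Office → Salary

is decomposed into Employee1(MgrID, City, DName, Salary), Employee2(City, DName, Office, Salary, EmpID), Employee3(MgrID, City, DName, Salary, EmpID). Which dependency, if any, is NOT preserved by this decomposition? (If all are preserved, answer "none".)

MgrID → City lies within Employee1.
DName → Salary lies within Employee1.
Salary → DName, EmpID lies within Employee2.
EmpID → MgrID lies within Employee3.
City, Salary → DName lies within Employee1.
Office → Salary lies within Employee2.
Every dependency is enforceable on the fragments, so the decomposition is dependency-preserving.

none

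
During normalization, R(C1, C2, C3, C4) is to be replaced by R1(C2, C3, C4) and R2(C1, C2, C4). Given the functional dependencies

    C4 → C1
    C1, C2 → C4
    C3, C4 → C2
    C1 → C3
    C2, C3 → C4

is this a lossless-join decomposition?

Yes

Common attributes: R1 ∩ R2 = {C2, C4}.
Closure of {C2, C4}: C4 → C1 applies, adding C1; C1 → C3 applies, adding C3. So (C2, C4)⁺ = {C1, C2, C3, C4}.
This closure contains every attribute of R1, so R1 ∩ R2 → R1. The join is lossless.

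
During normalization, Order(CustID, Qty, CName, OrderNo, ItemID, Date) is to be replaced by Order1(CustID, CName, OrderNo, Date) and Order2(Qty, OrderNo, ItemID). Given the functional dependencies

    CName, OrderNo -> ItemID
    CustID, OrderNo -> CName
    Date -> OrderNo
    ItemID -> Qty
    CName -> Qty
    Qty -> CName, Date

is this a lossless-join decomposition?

Common attributes: Order1 ∩ Order2 = {OrderNo}.
No dependency enlarges {OrderNo}, so (OrderNo)⁺ = {OrderNo}.
The closure contains neither all of Order1 = {CustID, CName, OrderNo, Date} nor all of Order2 = {Qty, OrderNo, ItemID}, so the common attributes are not a superkey of either fragment. The join is lossy.

No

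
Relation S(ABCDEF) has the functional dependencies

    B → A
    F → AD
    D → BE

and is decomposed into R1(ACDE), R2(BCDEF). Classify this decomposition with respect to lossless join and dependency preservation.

Lossless test: (CDE)⁺ = {ABCDE}, which contains all of one fragment — lossless.
Dependency preservation: the restricted closure of {B} across the fragments never reaches {A}, so B → A cannot be enforced without a join — not preserved.

lossless but not dependency-preserving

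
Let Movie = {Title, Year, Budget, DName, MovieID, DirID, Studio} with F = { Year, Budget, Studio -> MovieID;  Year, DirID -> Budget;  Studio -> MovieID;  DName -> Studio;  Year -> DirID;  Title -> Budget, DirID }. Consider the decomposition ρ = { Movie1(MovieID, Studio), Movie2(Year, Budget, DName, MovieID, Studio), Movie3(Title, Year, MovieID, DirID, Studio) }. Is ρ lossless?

No

Chase test. Columns are Title, Year, Budget, DName, MovieID, DirID, Studio; row i has aⱼ where attribute j ∈ Moviei, else bᵢⱼ.
Initial tableau (one row per fragment):
  row 1: b11 b12 b13 b14 a5 b16 a7
  row 2: b21 a2 a3 a4 a5 b26 a7
  row 3: a1 a2 b33 b34 a5 a6 a7
Rows 2 and 3 agree on Year; apply Year→DirID and equate their DirID entries.
Rows 2 and 3 agree on Year, DirID; apply Year, DirID→Budget and equate their Budget entries.
No row becomes fully distinguished — the join is lossy.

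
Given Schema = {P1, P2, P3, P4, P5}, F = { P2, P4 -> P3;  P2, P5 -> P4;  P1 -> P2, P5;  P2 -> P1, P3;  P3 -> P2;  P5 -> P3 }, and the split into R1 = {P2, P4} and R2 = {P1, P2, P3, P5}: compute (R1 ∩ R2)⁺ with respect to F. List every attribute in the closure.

R1 ∩ R2 = {P2}.
P2 → P1, P3 applies, adding P1, P3
P1 → P2, P5 applies, adding P5
P2, P5 → P4 applies, adding P4
Closure: {P1, P2, P3, P4, P5}.

P1, P2, P3, P4, P5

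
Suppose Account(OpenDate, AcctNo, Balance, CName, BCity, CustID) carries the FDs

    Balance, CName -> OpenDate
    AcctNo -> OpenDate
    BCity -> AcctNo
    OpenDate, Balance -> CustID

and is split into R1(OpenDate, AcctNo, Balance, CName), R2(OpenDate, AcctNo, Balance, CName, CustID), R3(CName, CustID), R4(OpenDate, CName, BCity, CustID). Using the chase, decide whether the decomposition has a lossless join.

Chase test. Columns are OpenDate, AcctNo, Balance, CName, BCity, CustID; row i has aⱼ where attribute j ∈ Ri, else bᵢⱼ.
Initial tableau (one row per fragment):
  row 1: a1 a2 a3 a4 b15 b16
  row 2: a1 a2 a3 a4 b25 a6
  row 3: b31 b32 b33 a4 b35 a6
  row 4: a1 b42 b43 a4 a5 a6
Rows 1 and 2 agree on OpenDate, Balance; apply OpenDate, Balance→CustID and equate their CustID entries.
No row becomes fully distinguished — the join is lossy.

No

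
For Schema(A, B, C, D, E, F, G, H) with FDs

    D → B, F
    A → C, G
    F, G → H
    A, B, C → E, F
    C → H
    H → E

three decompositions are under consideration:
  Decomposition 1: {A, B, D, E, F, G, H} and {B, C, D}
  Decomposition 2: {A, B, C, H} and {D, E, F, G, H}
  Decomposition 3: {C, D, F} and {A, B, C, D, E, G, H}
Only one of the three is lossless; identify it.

Decomposition 1: common = {B, D}, closure = {B, D, F} → lossy.
Decomposition 2: common = {H}, closure = {E, H} → lossy.
Decomposition 3: common = {C, D}, closure = {B, C, D, E, F, H} → lossless.

Decomposition 3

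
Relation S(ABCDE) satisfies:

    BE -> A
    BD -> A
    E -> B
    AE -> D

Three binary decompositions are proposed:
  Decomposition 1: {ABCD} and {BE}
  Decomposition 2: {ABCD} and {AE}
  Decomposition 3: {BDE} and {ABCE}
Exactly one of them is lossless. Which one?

Decomposition 1: common = {B}, closure = {B} → lossy.
Decomposition 2: common = {A}, closure = {A} → lossy.
Decomposition 3: common = {BE}, closure = {ABDE} → lossless.

Decomposition 3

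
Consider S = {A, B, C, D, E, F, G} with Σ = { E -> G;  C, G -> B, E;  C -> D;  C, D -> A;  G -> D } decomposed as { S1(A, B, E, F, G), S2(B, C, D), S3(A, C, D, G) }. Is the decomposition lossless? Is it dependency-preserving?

Lossless test (chase): Rows 2 and 3 agree on C, D; apply C, D→A and equate their A entries. Rows 1 and 3 agree on G; apply G→D and equate their D entries. No row becomes fully distinguished — the join is lossy.
Dependency preservation: the restricted closure of {C, G} across the fragments never reaches {B, E}, so C, G → B, E cannot be enforced without a join — not preserved.

lossy and not dependency-preserving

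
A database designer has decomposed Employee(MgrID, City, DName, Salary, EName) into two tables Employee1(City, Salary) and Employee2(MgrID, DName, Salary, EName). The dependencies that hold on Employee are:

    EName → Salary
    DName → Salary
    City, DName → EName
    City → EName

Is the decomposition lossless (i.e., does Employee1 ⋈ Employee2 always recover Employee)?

No

Common attributes: Employee1 ∩ Employee2 = {Salary}.
No dependency enlarges {Salary}, so (Salary)⁺ = {Salary}.
The closure contains neither all of Employee1 = {City, Salary} nor all of Employee2 = {MgrID, DName, Salary, EName}, so the common attributes are not a superkey of either fragment. The join is lossy.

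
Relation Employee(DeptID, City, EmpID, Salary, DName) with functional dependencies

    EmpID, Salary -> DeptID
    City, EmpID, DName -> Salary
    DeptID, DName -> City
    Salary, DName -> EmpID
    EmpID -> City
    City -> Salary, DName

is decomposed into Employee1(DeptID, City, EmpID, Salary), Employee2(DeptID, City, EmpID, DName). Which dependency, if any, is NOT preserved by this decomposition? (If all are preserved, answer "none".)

Check Salary, DName → EmpID: no single fragment contains all of {EmpID, Salary, DName}, and the restricted closure of {Salary, DName} across the fragments never reaches {EmpID}.
EmpID, Salary → DeptID is preserved.
City, EmpID, DName → Salary is preserved.
DeptID, DName → City is preserved.
EmpID → City is preserved.
City → Salary, DName is preserved.

Salary, DName -> EmpID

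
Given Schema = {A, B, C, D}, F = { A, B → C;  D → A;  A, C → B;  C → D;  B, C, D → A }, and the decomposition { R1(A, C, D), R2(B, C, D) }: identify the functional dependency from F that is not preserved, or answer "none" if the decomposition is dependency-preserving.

Check A, B → C: no single fragment contains all of {A, B, C}, and the restricted closure of {A, B} across the fragments never reaches {C}.
D → A is preserved.
A, C → B is preserved.
C → D is preserved.
B, C, D → A is preserved.

A, B → C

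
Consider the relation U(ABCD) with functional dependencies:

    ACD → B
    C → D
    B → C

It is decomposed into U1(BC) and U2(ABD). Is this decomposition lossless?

Yes

Common attributes: U1 ∩ U2 = {B}.
Closure of {B}: B → C applies, adding C; C → D applies, adding D. So (B)⁺ = {BCD}.
This closure contains every attribute of U1, so U1 ∩ U2 → U1. The join is lossless.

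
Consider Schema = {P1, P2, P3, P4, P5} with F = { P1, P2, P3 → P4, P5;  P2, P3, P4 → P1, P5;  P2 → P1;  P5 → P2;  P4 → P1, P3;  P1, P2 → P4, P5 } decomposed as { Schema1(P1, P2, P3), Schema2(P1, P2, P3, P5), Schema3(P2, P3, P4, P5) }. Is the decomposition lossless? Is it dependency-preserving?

Lossless test (chase): Rows 1 and 2 agree on P1, P2, P3; apply P1, P2, P3→P4, P5 and equate their P4, P5 entries. Rows 1 and 3 agree on P2; apply P2→P1 and equate their P1 entries. Rows 1 and 3 agree on P1, P2; apply P1, P2→P4, P5 and equate their P4, P5 entries. Row 1 is now all distinguished symbols — the join is lossless.
Dependency preservation: the restricted closure of {P4} across the fragments never reaches {P1, P3}, so P4 → P1, P3 cannot be enforced without a join — not preserved.

lossless but not dependency-preserving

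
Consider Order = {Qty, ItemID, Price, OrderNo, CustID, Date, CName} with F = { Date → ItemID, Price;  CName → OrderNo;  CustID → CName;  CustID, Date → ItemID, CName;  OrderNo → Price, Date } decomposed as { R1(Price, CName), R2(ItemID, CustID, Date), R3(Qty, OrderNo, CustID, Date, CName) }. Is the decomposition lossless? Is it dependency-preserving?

lossless but not dependency-preserving

Lossless test (chase): Rows 2 and 3 agree on Date; apply Date→ItemID, Price and equate their ItemID, Price entries. Rows 1 and 3 agree on CName; apply CName→OrderNo and equate their OrderNo entries. Rows 2 and 3 agree on CustID; apply CustID→CName and equate their CName entries. Rows 1 and 3 agree on OrderNo; apply OrderNo→Price, Date and equate their Price, Date entries. Rows 1 and 2 agree on Date; apply Date→ItemID, Price and equate their ItemID, Price entries. Rows 1 and 2 agree on CName; apply CName→OrderNo and equate their OrderNo entries. Row 3 is now all distinguished symbols — the join is lossless.
Dependency preservation: the restricted closure of {Date} across the fragments never reaches {ItemID, Price}, so Date → ItemID, Price cannot be enforced without a join — not preserved.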